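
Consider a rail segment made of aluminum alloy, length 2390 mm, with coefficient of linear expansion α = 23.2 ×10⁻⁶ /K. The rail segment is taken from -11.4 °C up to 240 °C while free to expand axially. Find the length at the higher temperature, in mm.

ΔT = 240 − (-11.4) = 251.4 K.
ΔL = α·L₀·ΔT = 23.2×10⁻⁶ × 2390 mm × 251.4 K = 13.9 mm.
L = L₀ + ΔL = 2390 + 13.9 = 2403.9 mm.

2403.9 mm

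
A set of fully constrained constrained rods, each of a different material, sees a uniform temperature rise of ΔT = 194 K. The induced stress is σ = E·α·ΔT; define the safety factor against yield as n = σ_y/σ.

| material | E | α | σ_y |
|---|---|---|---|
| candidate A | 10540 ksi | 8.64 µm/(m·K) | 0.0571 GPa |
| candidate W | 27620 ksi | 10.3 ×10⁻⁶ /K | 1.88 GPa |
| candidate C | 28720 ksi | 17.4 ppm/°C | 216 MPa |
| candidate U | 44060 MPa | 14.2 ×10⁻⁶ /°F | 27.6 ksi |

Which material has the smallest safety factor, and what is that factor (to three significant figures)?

Converting E to GPa, α to ×10⁻⁶/K, σ_y to MPa, then σ and n for each:
  candidate A: E = 72.67, α = 8.64, σ_y = 57.10 → σ = 122 MPa, n = 0.469
  candidate W: E = 190.4, α = 10.3, σ_y = 1880 → σ = 381 MPa, n = 4.94
  candidate C: E = 198.0, α = 17.4, σ_y = 216.0 → σ = 668 MPa, n = 0.323
  candidate U: E = 44.06, α = 25.6, σ_y = 190.3 → σ = 218 MPa, n = 0.871
Candidate C has the lowest safety factor, n = 0.323.

candidate C, n = 0.323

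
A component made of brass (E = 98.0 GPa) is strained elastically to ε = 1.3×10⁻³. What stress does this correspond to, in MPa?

127 MPa

σ = E·ε = 98000 MPa × 1.3×10⁻³ = 127 MPa.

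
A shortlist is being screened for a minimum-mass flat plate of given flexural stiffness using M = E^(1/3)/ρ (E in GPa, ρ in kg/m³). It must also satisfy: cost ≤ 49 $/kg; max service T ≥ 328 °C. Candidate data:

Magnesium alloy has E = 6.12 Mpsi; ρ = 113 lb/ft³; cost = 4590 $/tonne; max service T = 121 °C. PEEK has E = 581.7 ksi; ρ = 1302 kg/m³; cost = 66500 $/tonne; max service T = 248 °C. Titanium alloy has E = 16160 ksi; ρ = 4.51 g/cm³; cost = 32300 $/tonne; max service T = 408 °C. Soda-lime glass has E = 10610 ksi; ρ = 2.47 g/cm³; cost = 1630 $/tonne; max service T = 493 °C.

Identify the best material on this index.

Screen on constraints: cost ≤ 49 $/kg; max service T ≥ 328 °C. Survivors: titanium alloy, soda-lime glass.
Convert each candidate to consistent units, then evaluate M:
  titanium alloy: E = 111.4 GPa, ρ = 4510 kg/m³
  soda-lime glass: E = 73.15 GPa, ρ = 2470 kg/m³
  soda-lime glass: M = 1.69×10⁻³
  titanium alloy: M = 1.07×10⁻³
Soda-lime glass ranks first.

soda-lime glass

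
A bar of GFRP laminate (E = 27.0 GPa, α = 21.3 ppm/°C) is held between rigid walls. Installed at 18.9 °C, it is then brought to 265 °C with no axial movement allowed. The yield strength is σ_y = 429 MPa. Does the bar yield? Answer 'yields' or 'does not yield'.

ΔT = 246.1 K. Constrained thermal stress σ = E·α·ΔT = 27.00×10³ MPa × 21.3×10⁻⁶ × 246.1 = 142 MPa (compressive).
Compare to σ_y = 429 MPa: σ < σ_y, so it does not yield.

does not yield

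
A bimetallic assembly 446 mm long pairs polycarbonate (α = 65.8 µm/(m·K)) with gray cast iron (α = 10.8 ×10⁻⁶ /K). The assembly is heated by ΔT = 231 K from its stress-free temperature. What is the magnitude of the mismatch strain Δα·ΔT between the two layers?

Δα = |65.8 − 10.8|×10⁻⁶/K = 55.0×10⁻⁶/K.
Mismatch strain = Δα·ΔT = 55.0×10⁻⁶ × 231.0 = 0.0127.

0.0127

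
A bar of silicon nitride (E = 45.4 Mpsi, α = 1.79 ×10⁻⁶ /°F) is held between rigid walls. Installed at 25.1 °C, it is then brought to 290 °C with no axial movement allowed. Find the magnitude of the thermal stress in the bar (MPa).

E = 45.4 Mpsi = 313.0 GPa.
α = 1.79×10⁻⁶/°F × 9/5 = 3.22×10⁻⁶/K.
ΔT = 264.9 K. Constrained thermal stress σ = E·α·ΔT = 313.0×10³ MPa × 3.22×10⁻⁶ × 264.9 = 267 MPa (compressive).

267 MPa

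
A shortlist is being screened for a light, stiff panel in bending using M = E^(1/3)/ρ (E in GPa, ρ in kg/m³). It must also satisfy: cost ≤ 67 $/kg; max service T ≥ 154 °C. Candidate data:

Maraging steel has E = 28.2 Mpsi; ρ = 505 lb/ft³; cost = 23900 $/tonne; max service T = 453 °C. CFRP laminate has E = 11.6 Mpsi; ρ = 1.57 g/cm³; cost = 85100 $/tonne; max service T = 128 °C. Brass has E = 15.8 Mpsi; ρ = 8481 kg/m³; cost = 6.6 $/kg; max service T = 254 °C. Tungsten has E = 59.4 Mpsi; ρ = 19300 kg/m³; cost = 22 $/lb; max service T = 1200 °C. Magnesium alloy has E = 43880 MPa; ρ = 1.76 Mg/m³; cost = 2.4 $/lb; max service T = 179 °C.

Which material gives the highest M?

Screen on constraints: cost ≤ 67 $/kg; max service T ≥ 154 °C. Survivors: maraging steel, brass, tungsten, magnesium alloy.
Putting every candidate on a common basis:
  maraging steel: E = 194.4 GPa, ρ = 8089 kg/m³
  brass: E = 108.9 GPa, ρ = 8481 kg/m³
  tungsten: E = 409.5 GPa, ρ = 19300 kg/m³
  magnesium alloy: E = 43.88 GPa, ρ = 1760 kg/m³
  magnesium alloy: M = 2.00×10⁻³
  maraging steel: M = 0.716×10⁻³
  brass: M = 0.563×10⁻³
  tungsten: M = 0.385×10⁻³
Highest index: magnesium alloy.

magnesium alloy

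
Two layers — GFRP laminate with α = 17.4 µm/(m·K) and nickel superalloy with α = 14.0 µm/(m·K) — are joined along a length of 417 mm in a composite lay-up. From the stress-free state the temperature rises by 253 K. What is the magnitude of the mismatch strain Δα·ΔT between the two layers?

Δα = |17.4 − 14.0|×10⁻⁶/K = 3.40×10⁻⁶/K.
Mismatch strain = Δα·ΔT = 3.40×10⁻⁶ × 253.0 = 8.60×10⁻⁴.

8.60×10⁻⁴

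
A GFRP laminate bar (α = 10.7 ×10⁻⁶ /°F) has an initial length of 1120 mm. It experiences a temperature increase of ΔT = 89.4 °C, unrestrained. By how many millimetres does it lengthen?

Convert α: 10.7×10⁻⁶/°F × (9/5) = 19.3×10⁻⁶/K.
ΔL = α·L₀·ΔT = 19.3×10⁻⁶ × 1120 mm × 89.40 K = 1.93 mm.

1.93 mm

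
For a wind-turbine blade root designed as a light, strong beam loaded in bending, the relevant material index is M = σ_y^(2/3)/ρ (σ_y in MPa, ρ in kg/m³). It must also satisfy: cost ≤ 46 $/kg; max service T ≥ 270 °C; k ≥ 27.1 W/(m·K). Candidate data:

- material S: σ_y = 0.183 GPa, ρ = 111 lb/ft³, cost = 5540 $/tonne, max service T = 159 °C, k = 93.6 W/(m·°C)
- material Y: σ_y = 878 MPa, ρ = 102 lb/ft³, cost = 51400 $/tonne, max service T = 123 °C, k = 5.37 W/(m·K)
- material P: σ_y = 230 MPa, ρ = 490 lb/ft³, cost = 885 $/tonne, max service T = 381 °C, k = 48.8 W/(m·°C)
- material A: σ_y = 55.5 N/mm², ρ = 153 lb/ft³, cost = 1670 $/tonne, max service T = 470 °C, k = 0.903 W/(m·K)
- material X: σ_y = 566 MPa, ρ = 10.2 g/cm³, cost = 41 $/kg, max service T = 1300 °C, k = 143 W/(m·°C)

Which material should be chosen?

Screen on constraints: cost ≤ 46 $/kg; max service T ≥ 270 °C; k ≥ 27.1 W/(m·K). Survivors: material P, material X.
Convert each candidate to consistent units, then evaluate M:
  material P: σ_y = 230.0 MPa, ρ = 7849 kg/m³
  material X: σ_y = 566.0 MPa, ρ = 10200 kg/m³
  material X: M = 6.71×10⁻³
  material P: M = 4.78×10⁻³
Highest index: material X.

material X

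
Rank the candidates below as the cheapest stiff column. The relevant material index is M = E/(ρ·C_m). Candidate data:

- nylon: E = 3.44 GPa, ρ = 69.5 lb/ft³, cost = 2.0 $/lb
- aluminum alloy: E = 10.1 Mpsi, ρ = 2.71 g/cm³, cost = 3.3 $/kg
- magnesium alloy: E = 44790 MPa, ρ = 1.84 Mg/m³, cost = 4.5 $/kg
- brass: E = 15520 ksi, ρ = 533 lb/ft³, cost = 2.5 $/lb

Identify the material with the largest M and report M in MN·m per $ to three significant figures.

aluminum alloy, M = 7.79 MN·m per $

After converting to SI:
  nylon: E = 3.440 GPa, ρ = 1113 kg/m³, cost = 4.409 $/kg
  aluminum alloy: E = 69.64 GPa, ρ = 2710 kg/m³, cost = 3.300 $/kg
  magnesium alloy: E = 44.79 GPa, ρ = 1840 kg/m³, cost = 4.500 $/kg
  brass: E = 107.0 GPa, ρ = 8538 kg/m³, cost = 5.511 $/kg
  aluminum alloy: M = 7.79 MN·m per $
  magnesium alloy: M = 5.41 MN·m per $
  brass: M = 2.27 MN·m per $
  nylon: M = 0.701 MN·m per $
Highest index: aluminum alloy.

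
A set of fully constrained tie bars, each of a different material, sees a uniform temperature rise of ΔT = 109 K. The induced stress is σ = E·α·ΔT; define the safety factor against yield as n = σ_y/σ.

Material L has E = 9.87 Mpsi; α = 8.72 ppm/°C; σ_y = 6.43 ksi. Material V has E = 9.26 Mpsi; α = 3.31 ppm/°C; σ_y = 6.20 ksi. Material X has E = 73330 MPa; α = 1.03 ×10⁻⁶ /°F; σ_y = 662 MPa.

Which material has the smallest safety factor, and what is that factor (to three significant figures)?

material L, n = 0.685

In consistent units (E in GPa, α in ×10⁻⁶/K, σ_y in MPa):
  material L: E = 68.05, α = 8.72, σ_y = 44.33 → σ = 64.7 MPa, n = 0.685
  material V: E = 63.85, α = 3.31, σ_y = 42.75 → σ = 23.0 MPa, n = 1.86
  material X: E = 73.33, α = 1.85, σ_y = 662.0 → σ = 14.8 MPa, n = 44.7
Material L has the lowest safety factor, n = 0.685.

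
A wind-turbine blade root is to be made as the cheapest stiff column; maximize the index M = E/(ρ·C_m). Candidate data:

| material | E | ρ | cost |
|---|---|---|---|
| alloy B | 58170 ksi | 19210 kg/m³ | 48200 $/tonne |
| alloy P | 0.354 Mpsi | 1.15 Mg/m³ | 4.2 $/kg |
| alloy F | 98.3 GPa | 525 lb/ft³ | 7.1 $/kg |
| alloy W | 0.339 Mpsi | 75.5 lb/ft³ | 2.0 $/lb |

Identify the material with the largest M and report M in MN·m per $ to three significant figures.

Convert each candidate to consistent units, then evaluate M:
  alloy B: E = 401.1 GPa, ρ = 19210 kg/m³, cost = 48.20 $/kg
  alloy P: E = 2.441 GPa, ρ = 1150 kg/m³, cost = 4.200 $/kg
  alloy F: E = 98.30 GPa, ρ = 8410 kg/m³, cost = 7.100 $/kg
  alloy W: E = 2.337 GPa, ρ = 1209 kg/m³, cost = 4.409 $/kg
  alloy F: M = 1.65 MN·m per $
  alloy P: M = 0.505 MN·m per $
  alloy W: M = 0.438 MN·m per $
  alloy B: M = 0.433 MN·m per $
The maximum is for alloy F.

alloy F, M = 1.65 MN·m per $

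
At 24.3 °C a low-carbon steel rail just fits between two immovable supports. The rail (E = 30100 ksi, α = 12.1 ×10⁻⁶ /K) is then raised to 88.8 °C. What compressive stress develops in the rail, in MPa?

162 MPa

E = 30100 ksi = 207.5 GPa.
ΔT = 64.50 K. Constrained thermal stress σ = E·α·ΔT = 207.5×10³ MPa × 12.1×10⁻⁶ × 64.50 = 162 MPa (compressive).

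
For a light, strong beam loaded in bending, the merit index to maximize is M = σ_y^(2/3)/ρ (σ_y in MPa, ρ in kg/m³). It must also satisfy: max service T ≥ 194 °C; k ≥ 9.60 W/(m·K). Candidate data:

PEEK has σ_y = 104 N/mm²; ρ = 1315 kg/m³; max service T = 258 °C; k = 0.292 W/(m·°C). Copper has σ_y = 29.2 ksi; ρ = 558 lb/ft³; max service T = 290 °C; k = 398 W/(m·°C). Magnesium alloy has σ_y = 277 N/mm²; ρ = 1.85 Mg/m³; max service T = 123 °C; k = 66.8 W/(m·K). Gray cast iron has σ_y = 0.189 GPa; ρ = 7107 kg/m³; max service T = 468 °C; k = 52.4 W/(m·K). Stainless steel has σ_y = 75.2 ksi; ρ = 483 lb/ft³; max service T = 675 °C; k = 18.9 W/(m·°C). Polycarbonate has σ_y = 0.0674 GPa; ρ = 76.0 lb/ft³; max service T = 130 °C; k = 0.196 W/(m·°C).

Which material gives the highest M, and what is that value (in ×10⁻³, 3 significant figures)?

stainless steel, M = 8.34×10⁻³

Screen on constraints: max service T ≥ 194 °C; k ≥ 9.60 W/(m·K). Survivors: copper, gray cast iron, stainless steel.
Putting every candidate on a common basis:
  copper: σ_y = 201.3 MPa, ρ = 8938 kg/m³
  gray cast iron: σ_y = 189.0 MPa, ρ = 7107 kg/m³
  stainless steel: σ_y = 518.5 MPa, ρ = 7737 kg/m³
  stainless steel: M = 8.34×10⁻³
  gray cast iron: M = 4.63×10⁻³
  copper: M = 3.84×10⁻³
Highest index: stainless steel.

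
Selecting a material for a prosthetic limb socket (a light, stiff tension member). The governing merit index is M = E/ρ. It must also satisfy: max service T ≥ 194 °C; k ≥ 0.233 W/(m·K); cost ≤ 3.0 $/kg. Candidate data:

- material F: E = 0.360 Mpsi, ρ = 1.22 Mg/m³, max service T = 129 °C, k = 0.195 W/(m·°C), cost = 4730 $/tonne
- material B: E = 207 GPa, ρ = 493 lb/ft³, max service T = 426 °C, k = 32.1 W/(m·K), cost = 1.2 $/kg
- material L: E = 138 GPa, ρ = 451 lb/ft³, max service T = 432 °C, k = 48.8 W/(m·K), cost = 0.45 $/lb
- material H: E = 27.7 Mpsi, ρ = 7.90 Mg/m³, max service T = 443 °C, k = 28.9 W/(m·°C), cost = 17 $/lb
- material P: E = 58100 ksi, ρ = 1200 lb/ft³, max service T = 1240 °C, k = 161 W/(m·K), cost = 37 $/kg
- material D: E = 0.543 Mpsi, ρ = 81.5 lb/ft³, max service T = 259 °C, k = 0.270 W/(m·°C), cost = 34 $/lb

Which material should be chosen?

Screen on constraints: max service T ≥ 194 °C; k ≥ 0.233 W/(m·K); cost ≤ 3.0 $/kg. Survivors: material B, material L.
Normalizing units and computing the index:
  material B: E = 207.0 GPa, ρ = 7897 kg/m³
  material L: E = 138.0 GPa, ρ = 7224 kg/m³
  material B: M = 26.2 MN·m/kg
  material L: M = 19.1 MN·m/kg
Highest index: material B.

material B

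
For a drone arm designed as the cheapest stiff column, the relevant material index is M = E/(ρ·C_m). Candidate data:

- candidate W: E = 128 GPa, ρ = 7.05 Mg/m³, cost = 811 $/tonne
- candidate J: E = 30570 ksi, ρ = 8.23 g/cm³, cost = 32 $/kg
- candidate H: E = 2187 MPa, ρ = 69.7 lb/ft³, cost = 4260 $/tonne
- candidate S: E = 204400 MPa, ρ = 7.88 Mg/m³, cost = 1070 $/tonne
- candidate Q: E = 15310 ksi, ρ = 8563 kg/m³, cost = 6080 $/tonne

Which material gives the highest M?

Normalizing units and computing the index:
  candidate W: E = 128.0 GPa, ρ = 7050 kg/m³, cost = 0.8110 $/kg
  candidate J: E = 210.8 GPa, ρ = 8230 kg/m³, cost = 32.00 $/kg
  candidate H: E = 2.187 GPa, ρ = 1116 kg/m³, cost = 4.260 $/kg
  candidate S: E = 204.4 GPa, ρ = 7880 kg/m³, cost = 1.070 $/kg
  candidate Q: E = 105.6 GPa, ρ = 8563 kg/m³, cost = 6.080 $/kg
  candidate S: M = 24.2 MN·m per $
  candidate W: M = 22.4 MN·m per $
  candidate Q: M = 2.03 MN·m per $
  candidate J: M = 0.800 MN·m per $
  candidate H: M = 0.460 MN·m per $
The maximum is for candidate S.

candidate S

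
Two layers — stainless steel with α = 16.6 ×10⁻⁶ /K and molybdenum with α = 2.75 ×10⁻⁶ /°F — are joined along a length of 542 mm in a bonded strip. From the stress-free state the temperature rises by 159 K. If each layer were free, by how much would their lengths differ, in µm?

1000 µm

molybdenum: α = 2.75×10⁻⁶/°F × 9/5 = 4.95×10⁻⁶/K.
Δα = |16.6 − 4.95|×10⁻⁶/K = 11.7×10⁻⁶/K.
ΔL_mismatch = Δα·L·ΔT = 11.7×10⁻⁶ × 542.0 mm × 159.0 K = 1000 µm.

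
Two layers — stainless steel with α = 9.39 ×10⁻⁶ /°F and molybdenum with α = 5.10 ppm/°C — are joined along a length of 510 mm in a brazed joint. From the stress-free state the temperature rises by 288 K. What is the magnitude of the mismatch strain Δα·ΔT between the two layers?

stainless steel: α = 9.39×10⁻⁶/°F × 9/5 = 16.9×10⁻⁶/K.
Δα = |16.9 − 5.10|×10⁻⁶/K = 11.8×10⁻⁶/K.
Mismatch strain = Δα·ΔT = 11.8×10⁻⁶ × 288.0 = 3.40×10⁻³.

3.40×10⁻³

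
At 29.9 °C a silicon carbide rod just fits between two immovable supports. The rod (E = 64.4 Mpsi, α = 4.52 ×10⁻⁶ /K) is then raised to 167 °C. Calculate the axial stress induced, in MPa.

E = 64.4 Mpsi = 444.0 GPa.
ΔT = 137.1 K. Constrained thermal stress σ = E·α·ΔT = 444.0×10³ MPa × 4.52×10⁻⁶ × 137.1 = 275 MPa (compressive).

275 MPa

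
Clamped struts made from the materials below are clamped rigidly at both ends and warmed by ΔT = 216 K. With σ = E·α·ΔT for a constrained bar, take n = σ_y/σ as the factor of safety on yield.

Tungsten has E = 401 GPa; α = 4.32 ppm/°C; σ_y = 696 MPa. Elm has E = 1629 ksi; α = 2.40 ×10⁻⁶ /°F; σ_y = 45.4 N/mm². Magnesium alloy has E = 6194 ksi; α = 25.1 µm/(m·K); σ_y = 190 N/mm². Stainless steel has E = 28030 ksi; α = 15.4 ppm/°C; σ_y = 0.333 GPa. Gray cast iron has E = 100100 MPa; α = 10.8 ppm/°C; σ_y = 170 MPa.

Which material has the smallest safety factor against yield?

Per material, after unit conversion:
  tungsten: E = 401.0, α = 4.32, σ_y = 696.0 → σ = 374 MPa, n = 1.86
  elm: E = 11.23, α = 4.32, σ_y = 45.40 → σ = 10.5 MPa, n = 4.33
  magnesium alloy: E = 42.71, α = 25.1, σ_y = 190.0 → σ = 232 MPa, n = 0.821
  stainless steel: E = 193.3, α = 15.4, σ_y = 333.0 → σ = 643 MPa, n = 0.518
  gray cast iron: E = 100.1, α = 10.8, σ_y = 170.0 → σ = 234 MPa, n = 0.728
The minimum is stainless steel at n = 0.518.

stainless steel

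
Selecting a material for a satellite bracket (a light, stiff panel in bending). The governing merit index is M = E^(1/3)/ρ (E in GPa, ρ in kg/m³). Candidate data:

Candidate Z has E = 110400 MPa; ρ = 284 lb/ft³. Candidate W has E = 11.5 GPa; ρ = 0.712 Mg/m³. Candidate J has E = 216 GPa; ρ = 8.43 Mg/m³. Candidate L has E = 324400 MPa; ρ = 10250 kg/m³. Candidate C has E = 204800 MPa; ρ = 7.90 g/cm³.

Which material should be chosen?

candidate W

Putting every candidate on a common basis:
  candidate Z: E = 110.4 GPa, ρ = 4549 kg/m³
  candidate W: E = 11.50 GPa, ρ = 712.0 kg/m³
  candidate J: E = 216.0 GPa, ρ = 8430 kg/m³
  candidate L: E = 324.4 GPa, ρ = 10250 kg/m³
  candidate C: E = 204.8 GPa, ρ = 7900 kg/m³
  candidate W: M = 3.17×10⁻³
  candidate Z: M = 1.05×10⁻³
  candidate C: M = 0.746×10⁻³
  candidate J: M = 0.712×10⁻³
  candidate L: M = 0.670×10⁻³
Highest index: candidate W.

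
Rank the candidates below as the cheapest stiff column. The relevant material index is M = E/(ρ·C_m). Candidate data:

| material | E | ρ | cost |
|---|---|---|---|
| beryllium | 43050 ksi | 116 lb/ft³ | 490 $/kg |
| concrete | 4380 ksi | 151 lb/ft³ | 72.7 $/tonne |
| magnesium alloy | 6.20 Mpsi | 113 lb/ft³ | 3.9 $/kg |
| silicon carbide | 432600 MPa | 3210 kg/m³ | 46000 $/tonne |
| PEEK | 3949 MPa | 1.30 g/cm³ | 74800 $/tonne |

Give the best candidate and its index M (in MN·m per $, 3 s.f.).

concrete, M = 172 MN·m per $

Convert each candidate to consistent units, then evaluate M:
  beryllium: E = 296.8 GPa, ρ = 1858 kg/m³, cost = 490.0 $/kg
  concrete: E = 30.20 GPa, ρ = 2419 kg/m³, cost = 0.07270 $/kg
  magnesium alloy: E = 42.75 GPa, ρ = 1810 kg/m³, cost = 3.900 $/kg
  silicon carbide: E = 432.6 GPa, ρ = 3210 kg/m³, cost = 46.00 $/kg
  PEEK: E = 3.949 GPa, ρ = 1300 kg/m³, cost = 74.80 $/kg
  concrete: M = 172 MN·m per $
  magnesium alloy: M = 6.06 MN·m per $
  silicon carbide: M = 2.93 MN·m per $
  beryllium: M = 0.326 MN·m per $
  PEEK: M = 0.0406 MN·m per $
The maximum is for concrete.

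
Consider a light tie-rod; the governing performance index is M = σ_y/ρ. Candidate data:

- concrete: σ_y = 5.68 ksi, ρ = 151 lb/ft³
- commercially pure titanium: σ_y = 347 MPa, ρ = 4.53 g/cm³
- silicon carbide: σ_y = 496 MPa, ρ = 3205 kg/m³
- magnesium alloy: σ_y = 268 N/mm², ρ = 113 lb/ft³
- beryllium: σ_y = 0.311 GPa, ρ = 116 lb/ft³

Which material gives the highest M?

beryllium

After converting to SI:
  concrete: σ_y = 39.16 MPa, ρ = 2419 kg/m³
  commercially pure titanium: σ_y = 347.0 MPa, ρ = 4530 kg/m³
  silicon carbide: σ_y = 496.0 MPa, ρ = 3205 kg/m³
  magnesium alloy: σ_y = 268.0 MPa, ρ = 1810 kg/m³
  beryllium: σ_y = 311.0 MPa, ρ = 1858 kg/m³
  beryllium: M = 167 kN·m/kg
  silicon carbide: M = 155 kN·m/kg
  magnesium alloy: M = 148 kN·m/kg
  commercially pure titanium: M = 76.6 kN·m/kg
  concrete: M = 16.2 kN·m/kg
Highest index: beryllium.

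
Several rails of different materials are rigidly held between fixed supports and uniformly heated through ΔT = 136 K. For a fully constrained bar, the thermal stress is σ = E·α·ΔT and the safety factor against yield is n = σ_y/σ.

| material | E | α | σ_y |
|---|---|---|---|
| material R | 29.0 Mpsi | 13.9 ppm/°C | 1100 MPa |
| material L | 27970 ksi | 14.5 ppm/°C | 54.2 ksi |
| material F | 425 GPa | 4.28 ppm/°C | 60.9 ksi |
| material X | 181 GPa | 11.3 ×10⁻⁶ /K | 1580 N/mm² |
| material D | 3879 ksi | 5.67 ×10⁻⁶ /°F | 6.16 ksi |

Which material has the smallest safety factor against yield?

Converting E to GPa, α to ×10⁻⁶/K, σ_y to MPa, then σ and n for each:
  material R: E = 199.9, α = 13.9, σ_y = 1100 → σ = 378 MPa, n = 2.91
  material L: E = 192.8, α = 14.5, σ_y = 373.7 → σ = 380 MPa, n = 0.983
  material F: E = 425.0, α = 4.28, σ_y = 419.9 → σ = 247 MPa, n = 1.70
  material X: E = 181.0, α = 11.3, σ_y = 1580 → σ = 278 MPa, n = 5.68
  material D: E = 26.74, α = 10.2, σ_y = 42.47 → σ = 37.1 MPa, n = 1.14
The minimum is material L at n = 0.983.

material L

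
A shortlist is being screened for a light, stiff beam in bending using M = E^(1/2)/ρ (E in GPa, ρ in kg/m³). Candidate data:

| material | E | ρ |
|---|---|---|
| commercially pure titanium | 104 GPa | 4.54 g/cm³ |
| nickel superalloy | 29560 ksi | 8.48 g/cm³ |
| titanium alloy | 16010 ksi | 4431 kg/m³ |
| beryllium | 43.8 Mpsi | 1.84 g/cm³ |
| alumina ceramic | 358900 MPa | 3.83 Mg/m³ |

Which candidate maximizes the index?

beryllium

In SI units:
  commercially pure titanium: E = 104.0 GPa, ρ = 4540 kg/m³
  nickel superalloy: E = 203.8 GPa, ρ = 8480 kg/m³
  titanium alloy: E = 110.4 GPa, ρ = 4431 kg/m³
  beryllium: E = 302.0 GPa, ρ = 1840 kg/m³
  alumina ceramic: E = 358.9 GPa, ρ = 3830 kg/m³
  beryllium: M = 9.44×10⁻³
  alumina ceramic: M = 4.95×10⁻³
  titanium alloy: M = 2.37×10⁻³
  commercially pure titanium: M = 2.25×10⁻³
  nickel superalloy: M = 1.68×10⁻³
Highest index: beryllium.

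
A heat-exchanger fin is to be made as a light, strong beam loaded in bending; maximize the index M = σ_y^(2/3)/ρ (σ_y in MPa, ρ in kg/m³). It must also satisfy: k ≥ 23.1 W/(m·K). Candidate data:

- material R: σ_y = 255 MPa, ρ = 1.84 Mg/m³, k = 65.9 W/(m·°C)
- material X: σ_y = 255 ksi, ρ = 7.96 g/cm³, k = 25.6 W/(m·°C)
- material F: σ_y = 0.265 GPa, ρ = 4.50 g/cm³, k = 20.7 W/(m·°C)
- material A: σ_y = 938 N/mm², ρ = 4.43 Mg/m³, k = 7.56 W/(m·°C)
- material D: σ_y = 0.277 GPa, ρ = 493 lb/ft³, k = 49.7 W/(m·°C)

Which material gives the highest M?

material R

Screen on constraints: k ≥ 23.1 W/(m·K). Survivors: material R, material X, material D.
In SI units:
  material R: σ_y = 255.0 MPa, ρ = 1840 kg/m³
  material X: σ_y = 1758 MPa, ρ = 7960 kg/m³
  material D: σ_y = 277.0 MPa, ρ = 7897 kg/m³
  material R: M = 21.9×10⁻³
  material X: M = 18.3×10⁻³
  material D: M = 5.38×10⁻³
The maximum is for material R.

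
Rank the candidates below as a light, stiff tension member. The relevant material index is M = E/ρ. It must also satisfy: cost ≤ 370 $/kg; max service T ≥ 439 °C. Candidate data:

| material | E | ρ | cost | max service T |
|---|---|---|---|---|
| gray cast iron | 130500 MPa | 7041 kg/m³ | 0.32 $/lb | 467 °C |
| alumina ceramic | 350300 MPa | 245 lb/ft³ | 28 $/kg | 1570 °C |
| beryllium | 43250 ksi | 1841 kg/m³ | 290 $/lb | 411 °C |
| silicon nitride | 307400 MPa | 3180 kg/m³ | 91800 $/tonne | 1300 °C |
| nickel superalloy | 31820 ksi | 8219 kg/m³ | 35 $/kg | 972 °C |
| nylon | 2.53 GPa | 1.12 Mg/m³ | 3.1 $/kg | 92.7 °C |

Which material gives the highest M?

silicon nitride

Screen on constraints: cost ≤ 370 $/kg; max service T ≥ 439 °C. Survivors: gray cast iron, alumina ceramic, silicon nitride, nickel superalloy.
Putting every candidate on a common basis:
  gray cast iron: E = 130.5 GPa, ρ = 7041 kg/m³
  alumina ceramic: E = 350.3 GPa, ρ = 3925 kg/m³
  silicon nitride: E = 307.4 GPa, ρ = 3180 kg/m³
  nickel superalloy: E = 219.4 GPa, ρ = 8219 kg/m³
  silicon nitride: M = 96.7 MN·m/kg
  alumina ceramic: M = 89.3 MN·m/kg
  nickel superalloy: M = 26.7 MN·m/kg
  gray cast iron: M = 18.5 MN·m/kg
The maximum is for silicon nitride.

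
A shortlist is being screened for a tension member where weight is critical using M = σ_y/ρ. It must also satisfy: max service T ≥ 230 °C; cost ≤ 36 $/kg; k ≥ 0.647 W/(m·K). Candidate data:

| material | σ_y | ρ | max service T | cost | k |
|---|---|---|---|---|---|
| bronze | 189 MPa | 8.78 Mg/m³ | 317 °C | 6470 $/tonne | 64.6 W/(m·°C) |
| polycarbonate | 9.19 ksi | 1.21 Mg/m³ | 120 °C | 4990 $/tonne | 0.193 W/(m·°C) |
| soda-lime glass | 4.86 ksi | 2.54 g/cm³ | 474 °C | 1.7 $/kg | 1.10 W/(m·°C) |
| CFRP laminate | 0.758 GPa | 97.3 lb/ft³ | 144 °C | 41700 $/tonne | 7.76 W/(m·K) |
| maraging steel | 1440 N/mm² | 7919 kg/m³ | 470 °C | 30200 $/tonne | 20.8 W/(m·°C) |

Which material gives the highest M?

Screen on constraints: max service T ≥ 230 °C; cost ≤ 36 $/kg; k ≥ 0.647 W/(m·K). Survivors: bronze, soda-lime glass, maraging steel.
Convert each candidate to consistent units, then evaluate M:
  bronze: σ_y = 189.0 MPa, ρ = 8780 kg/m³
  soda-lime glass: σ_y = 33.51 MPa, ρ = 2540 kg/m³
  maraging steel: σ_y = 1440 MPa, ρ = 7919 kg/m³
  maraging steel: M = 182 kN·m/kg
  bronze: M = 21.5 kN·m/kg
  soda-lime glass: M = 13.2 kN·m/kg
Maraging steel has the largest M.

maraging steel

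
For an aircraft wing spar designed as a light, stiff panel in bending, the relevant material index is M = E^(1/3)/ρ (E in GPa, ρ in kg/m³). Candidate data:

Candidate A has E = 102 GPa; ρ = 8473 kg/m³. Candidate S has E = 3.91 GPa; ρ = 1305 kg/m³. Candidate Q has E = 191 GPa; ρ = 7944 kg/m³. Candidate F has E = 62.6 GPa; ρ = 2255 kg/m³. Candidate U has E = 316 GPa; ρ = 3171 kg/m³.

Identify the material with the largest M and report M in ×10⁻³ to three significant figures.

candidate U, M = 2.15×10⁻³

Per-candidate index values:
  candidate U: M = 2.15×10⁻³
  candidate F: M = 1.76×10⁻³
  candidate S: M = 1.21×10⁻³
  candidate Q: M = 0.725×10⁻³
  candidate A: M = 0.551×10⁻³
Highest index: candidate U.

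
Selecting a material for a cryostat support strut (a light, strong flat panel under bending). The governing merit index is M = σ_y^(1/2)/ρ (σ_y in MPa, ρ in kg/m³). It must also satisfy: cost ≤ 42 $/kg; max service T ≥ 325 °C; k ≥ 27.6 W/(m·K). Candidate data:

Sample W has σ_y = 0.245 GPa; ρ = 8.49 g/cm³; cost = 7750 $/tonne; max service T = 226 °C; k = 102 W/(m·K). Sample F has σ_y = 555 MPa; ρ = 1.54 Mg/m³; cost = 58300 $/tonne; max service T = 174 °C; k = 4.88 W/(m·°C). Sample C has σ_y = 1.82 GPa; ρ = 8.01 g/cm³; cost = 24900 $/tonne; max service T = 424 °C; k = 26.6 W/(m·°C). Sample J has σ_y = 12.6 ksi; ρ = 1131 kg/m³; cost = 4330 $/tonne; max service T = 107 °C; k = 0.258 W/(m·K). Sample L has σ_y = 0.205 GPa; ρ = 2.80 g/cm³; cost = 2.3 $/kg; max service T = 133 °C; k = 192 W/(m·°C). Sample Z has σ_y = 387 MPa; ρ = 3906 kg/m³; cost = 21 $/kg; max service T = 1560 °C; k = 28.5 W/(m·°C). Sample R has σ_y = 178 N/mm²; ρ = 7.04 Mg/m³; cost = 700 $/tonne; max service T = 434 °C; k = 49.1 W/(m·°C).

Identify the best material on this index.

sample Z

Screen on constraints: cost ≤ 42 $/kg; max service T ≥ 325 °C; k ≥ 27.6 W/(m·K). Survivors: sample Z, sample R.
After converting to SI:
  sample Z: σ_y = 387.0 MPa, ρ = 3906 kg/m³
  sample R: σ_y = 178.0 MPa, ρ = 7040 kg/m³
  sample Z: M = 5.04×10⁻³
  sample R: M = 1.90×10⁻³
The maximum is for sample Z.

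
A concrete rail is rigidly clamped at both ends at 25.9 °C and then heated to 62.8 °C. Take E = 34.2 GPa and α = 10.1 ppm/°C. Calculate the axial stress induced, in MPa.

12.7 MPa

ΔT = 36.90 K. Constrained thermal stress σ = E·α·ΔT = 34.20×10³ MPa × 10.1×10⁻⁶ × 36.90 = 12.7 MPa (compressive).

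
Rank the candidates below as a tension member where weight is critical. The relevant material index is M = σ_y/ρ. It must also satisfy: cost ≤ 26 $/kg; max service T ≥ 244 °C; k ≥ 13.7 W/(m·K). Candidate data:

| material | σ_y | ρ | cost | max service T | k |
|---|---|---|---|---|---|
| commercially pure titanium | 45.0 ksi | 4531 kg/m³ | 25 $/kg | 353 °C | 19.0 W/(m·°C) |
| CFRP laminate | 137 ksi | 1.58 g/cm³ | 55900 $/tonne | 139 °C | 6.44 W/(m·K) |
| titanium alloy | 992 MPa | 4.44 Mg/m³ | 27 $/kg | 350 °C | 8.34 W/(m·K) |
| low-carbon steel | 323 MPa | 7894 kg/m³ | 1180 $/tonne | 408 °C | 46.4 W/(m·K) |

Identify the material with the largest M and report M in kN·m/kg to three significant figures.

Screen on constraints: cost ≤ 26 $/kg; max service T ≥ 244 °C; k ≥ 13.7 W/(m·K). Survivors: commercially pure titanium, low-carbon steel.
Normalizing units and computing the index:
  commercially pure titanium: σ_y = 310.3 MPa, ρ = 4531 kg/m³
  low-carbon steel: σ_y = 323.0 MPa, ρ = 7894 kg/m³
  commercially pure titanium: M = 68.5 kN·m/kg
  low-carbon steel: M = 40.9 kN·m/kg
Highest index: commercially pure titanium.

commercially pure titanium, M = 68.5 kN·m/kg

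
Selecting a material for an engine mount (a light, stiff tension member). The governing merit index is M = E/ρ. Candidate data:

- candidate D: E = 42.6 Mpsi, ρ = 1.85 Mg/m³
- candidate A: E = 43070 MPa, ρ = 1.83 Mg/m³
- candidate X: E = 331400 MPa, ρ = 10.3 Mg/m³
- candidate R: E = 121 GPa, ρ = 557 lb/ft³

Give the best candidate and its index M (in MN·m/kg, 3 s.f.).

candidate D, M = 159 MN·m/kg

Putting every candidate on a common basis:
  candidate D: E = 293.7 GPa, ρ = 1850 kg/m³
  candidate A: E = 43.07 GPa, ρ = 1830 kg/m³
  candidate X: E = 331.4 GPa, ρ = 10300 kg/m³
  candidate R: E = 121.0 GPa, ρ = 8922 kg/m³
  candidate D: M = 159 MN·m/kg
  candidate X: M = 32.2 MN·m/kg
  candidate A: M = 23.5 MN·m/kg
  candidate R: M = 13.6 MN·m/kg
Highest index: candidate D.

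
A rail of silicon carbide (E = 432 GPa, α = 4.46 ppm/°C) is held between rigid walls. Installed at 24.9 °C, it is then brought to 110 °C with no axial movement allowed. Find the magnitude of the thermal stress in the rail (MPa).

ΔT = 85.10 K. Constrained thermal stress σ = E·α·ΔT = 432.0×10³ MPa × 4.46×10⁻⁶ × 85.10 = 164 MPa (compressive).

164 MPa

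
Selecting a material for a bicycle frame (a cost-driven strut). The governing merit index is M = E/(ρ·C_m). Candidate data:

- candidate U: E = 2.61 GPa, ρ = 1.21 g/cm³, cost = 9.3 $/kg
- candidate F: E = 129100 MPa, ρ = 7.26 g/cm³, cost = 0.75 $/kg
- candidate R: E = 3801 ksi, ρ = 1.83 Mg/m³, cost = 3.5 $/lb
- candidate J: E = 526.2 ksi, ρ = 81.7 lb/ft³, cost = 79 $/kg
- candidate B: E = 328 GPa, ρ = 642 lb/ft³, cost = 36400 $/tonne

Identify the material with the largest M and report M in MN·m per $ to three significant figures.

candidate F, M = 23.7 MN·m per $

Normalizing units and computing the index:
  candidate U: E = 2.610 GPa, ρ = 1210 kg/m³, cost = 9.300 $/kg
  candidate F: E = 129.1 GPa, ρ = 7260 kg/m³, cost = 0.7500 $/kg
  candidate R: E = 26.21 GPa, ρ = 1830 kg/m³, cost = 7.716 $/kg
  candidate J: E = 3.628 GPa, ρ = 1309 kg/m³, cost = 79.00 $/kg
  candidate B: E = 328.0 GPa, ρ = 10280 kg/m³, cost = 36.40 $/kg
  candidate F: M = 23.7 MN·m per $
  candidate R: M = 1.86 MN·m per $
  candidate B: M = 0.876 MN·m per $
  candidate U: M = 0.232 MN·m per $
  candidate J: M = 0.0351 MN·m per $
The maximum is for candidate F.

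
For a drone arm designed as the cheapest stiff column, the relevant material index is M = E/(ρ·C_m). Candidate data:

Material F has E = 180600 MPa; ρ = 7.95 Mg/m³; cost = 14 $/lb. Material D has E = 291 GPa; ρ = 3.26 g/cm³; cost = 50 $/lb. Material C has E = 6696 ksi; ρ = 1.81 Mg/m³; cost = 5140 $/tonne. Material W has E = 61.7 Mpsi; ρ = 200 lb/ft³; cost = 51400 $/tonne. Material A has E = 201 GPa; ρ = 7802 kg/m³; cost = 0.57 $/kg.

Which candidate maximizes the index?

material A

Convert each candidate to consistent units, then evaluate M:
  material F: E = 180.6 GPa, ρ = 7950 kg/m³, cost = 30.86 $/kg
  material D: E = 291.0 GPa, ρ = 3260 kg/m³, cost = 110.2 $/kg
  material C: E = 46.17 GPa, ρ = 1810 kg/m³, cost = 5.140 $/kg
  material W: E = 425.4 GPa, ρ = 3204 kg/m³, cost = 51.40 $/kg
  material A: E = 201.0 GPa, ρ = 7802 kg/m³, cost = 0.5700 $/kg
  material A: M = 45.2 MN·m per $
  material C: M = 4.96 MN·m per $
  material W: M = 2.58 MN·m per $
  material D: M = 0.810 MN·m per $
  material F: M = 0.736 MN·m per $
Highest index: material A.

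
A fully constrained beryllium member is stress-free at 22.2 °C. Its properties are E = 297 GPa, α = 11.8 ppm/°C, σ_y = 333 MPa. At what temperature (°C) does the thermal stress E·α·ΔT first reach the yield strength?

E·α·ΔT = 333.0 MPa ⇒ ΔT = 333.0 / (297.0×10³ × 11.8×10⁻⁶) = 95.02 K.
T = 22.2 + 95.02 = 117.2 °C.

117 °C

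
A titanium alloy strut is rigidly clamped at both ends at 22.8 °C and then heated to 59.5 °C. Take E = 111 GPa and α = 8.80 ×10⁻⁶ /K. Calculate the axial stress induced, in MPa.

35.8 MPa

ΔT = 36.70 K. Constrained thermal stress σ = E·α·ΔT = 111.0×10³ MPa × 8.80×10⁻⁶ × 36.70 = 35.8 MPa (compressive).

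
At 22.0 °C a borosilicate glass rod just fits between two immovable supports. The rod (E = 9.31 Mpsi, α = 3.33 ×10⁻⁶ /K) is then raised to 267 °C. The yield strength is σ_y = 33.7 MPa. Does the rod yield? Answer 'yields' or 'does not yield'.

E = 9.31 Mpsi = 64.19 GPa.
ΔT = 245.0 K. Constrained thermal stress σ = E·α·ΔT = 64.19×10³ MPa × 3.33×10⁻⁶ × 245.0 = 52.4 MPa (compressive).
Compare to σ_y = 33.7 MPa: σ ≥ σ_y, so it yields.

yields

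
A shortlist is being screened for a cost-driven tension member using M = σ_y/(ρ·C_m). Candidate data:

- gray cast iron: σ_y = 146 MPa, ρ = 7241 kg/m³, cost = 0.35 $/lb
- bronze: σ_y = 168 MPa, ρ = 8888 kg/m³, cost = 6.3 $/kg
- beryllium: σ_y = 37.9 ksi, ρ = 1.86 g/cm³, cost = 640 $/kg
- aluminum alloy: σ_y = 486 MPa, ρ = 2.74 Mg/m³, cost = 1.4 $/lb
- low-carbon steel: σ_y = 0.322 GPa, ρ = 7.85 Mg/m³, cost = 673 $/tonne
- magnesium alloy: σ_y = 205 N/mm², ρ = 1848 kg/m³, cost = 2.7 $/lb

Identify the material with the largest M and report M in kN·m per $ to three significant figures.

In SI units:
  gray cast iron: σ_y = 146.0 MPa, ρ = 7241 kg/m³, cost = 0.7716 $/kg
  bronze: σ_y = 168.0 MPa, ρ = 8888 kg/m³, cost = 6.300 $/kg
  beryllium: σ_y = 261.3 MPa, ρ = 1860 kg/m³, cost = 640.0 $/kg
  aluminum alloy: σ_y = 486.0 MPa, ρ = 2740 kg/m³, cost = 3.086 $/kg
  low-carbon steel: σ_y = 322.0 MPa, ρ = 7850 kg/m³, cost = 0.6730 $/kg
  magnesium alloy: σ_y = 205.0 MPa, ρ = 1848 kg/m³, cost = 5.952 $/kg
  low-carbon steel: M = 60.9 kN·m per $
  aluminum alloy: M = 57.5 kN·m per $
  gray cast iron: M = 26.1 kN·m per $
  magnesium alloy: M = 18.6 kN·m per $
  bronze: M = 3.00 kN·m per $
  beryllium: M = 0.220 kN·m per $
The maximum is for low-carbon steel.

low-carbon steel, M = 60.9 kN·m per $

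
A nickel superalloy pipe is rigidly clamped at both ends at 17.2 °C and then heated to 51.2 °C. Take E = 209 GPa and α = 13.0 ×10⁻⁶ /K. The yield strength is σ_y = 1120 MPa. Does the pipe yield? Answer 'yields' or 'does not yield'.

does not yield

ΔT = 34.00 K. Constrained thermal stress σ = E·α·ΔT = 209.0×10³ MPa × 13.0×10⁻⁶ × 34.00 = 92.4 MPa (compressive).
Compare to σ_y = 1120 MPa: σ < σ_y, so it does not yield.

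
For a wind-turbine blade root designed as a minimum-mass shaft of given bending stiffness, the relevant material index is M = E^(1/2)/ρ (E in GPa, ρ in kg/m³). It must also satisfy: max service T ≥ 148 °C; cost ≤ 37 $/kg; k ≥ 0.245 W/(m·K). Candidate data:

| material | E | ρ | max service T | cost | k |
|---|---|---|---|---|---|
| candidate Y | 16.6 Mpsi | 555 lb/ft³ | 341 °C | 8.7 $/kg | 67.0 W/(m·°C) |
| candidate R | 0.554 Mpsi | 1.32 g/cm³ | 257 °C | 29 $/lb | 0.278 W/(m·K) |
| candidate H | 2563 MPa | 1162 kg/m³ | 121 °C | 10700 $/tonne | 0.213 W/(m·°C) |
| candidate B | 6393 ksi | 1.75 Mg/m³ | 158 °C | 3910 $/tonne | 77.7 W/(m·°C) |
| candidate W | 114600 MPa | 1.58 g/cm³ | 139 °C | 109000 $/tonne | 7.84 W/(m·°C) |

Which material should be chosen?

candidate B

Screen on constraints: max service T ≥ 148 °C; cost ≤ 37 $/kg; k ≥ 0.245 W/(m·K). Survivors: candidate Y, candidate B.
In SI units:
  candidate Y: E = 114.5 GPa, ρ = 8890 kg/m³
  candidate B: E = 44.08 GPa, ρ = 1750 kg/m³
  candidate B: M = 3.79×10⁻³
  candidate Y: M = 1.20×10⁻³
Highest index: candidate B.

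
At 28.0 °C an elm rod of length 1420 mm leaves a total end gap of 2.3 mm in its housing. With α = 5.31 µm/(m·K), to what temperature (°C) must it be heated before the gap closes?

333 °C

α·L₀·ΔT = 2.3 mm ⇒ ΔT = 2.3 / (5.31×10⁻⁶ × 1420.0) = 305.0 K.
T = 28.0 + 305.0 = 333.0 °C.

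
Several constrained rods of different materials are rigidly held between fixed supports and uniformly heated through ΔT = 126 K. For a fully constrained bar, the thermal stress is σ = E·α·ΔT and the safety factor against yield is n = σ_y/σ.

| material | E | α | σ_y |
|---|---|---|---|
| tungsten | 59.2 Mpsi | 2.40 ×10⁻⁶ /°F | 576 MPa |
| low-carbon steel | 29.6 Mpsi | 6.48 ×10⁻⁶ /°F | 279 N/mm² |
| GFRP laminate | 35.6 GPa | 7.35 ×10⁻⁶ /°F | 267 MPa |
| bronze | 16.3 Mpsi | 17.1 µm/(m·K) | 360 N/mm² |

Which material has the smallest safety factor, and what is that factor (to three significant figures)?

low-carbon steel, n = 0.930

Converting E to GPa, α to ×10⁻⁶/K, σ_y to MPa, then σ and n for each:
  tungsten: E = 408.2, α = 4.32, σ_y = 576.0 → σ = 222 MPa, n = 2.59
  low-carbon steel: E = 204.1, α = 11.7, σ_y = 279.0 → σ = 300 MPa, n = 0.930
  GFRP laminate: E = 35.60, α = 13.2, σ_y = 267.0 → σ = 59.3 MPa, n = 4.50
  bronze: E = 112.4, α = 17.1, σ_y = 360.0 → σ = 242 MPa, n = 1.49
Low-carbon steel has the lowest safety factor, n = 0.930.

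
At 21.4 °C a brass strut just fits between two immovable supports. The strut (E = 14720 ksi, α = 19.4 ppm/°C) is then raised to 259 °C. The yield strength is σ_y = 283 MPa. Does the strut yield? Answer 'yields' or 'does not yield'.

E = 14720 ksi = 101.5 GPa.
ΔT = 237.6 K. Constrained thermal stress σ = E·α·ΔT = 101.5×10³ MPa × 19.4×10⁻⁶ × 237.6 = 468 MPa (compressive).
Compare to σ_y = 283 MPa: σ ≥ σ_y, so it yields.

yields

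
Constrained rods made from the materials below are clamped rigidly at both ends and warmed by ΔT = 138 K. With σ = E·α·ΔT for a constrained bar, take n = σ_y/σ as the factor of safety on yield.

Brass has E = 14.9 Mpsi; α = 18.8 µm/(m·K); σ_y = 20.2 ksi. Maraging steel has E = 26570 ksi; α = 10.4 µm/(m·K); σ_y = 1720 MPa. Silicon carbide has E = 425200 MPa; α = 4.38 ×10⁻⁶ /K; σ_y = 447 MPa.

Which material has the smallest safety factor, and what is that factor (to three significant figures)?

brass, n = 0.523

In consistent units (E in GPa, α in ×10⁻⁶/K, σ_y in MPa):
  brass: E = 102.7, α = 18.8, σ_y = 139.3 → σ = 267 MPa, n = 0.523
  maraging steel: E = 183.2, α = 10.4, σ_y = 1720 → σ = 263 MPa, n = 6.54
  silicon carbide: E = 425.2, α = 4.38, σ_y = 447.0 → σ = 257 MPa, n = 1.74
The minimum is brass at n = 0.523.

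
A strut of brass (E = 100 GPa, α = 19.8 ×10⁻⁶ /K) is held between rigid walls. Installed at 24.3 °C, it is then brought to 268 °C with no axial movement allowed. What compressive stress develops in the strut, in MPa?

483 MPa

ΔT = 243.7 K. Constrained thermal stress σ = E·α·ΔT = 100.0×10³ MPa × 19.8×10⁻⁶ × 243.7 = 483 MPa (compressive).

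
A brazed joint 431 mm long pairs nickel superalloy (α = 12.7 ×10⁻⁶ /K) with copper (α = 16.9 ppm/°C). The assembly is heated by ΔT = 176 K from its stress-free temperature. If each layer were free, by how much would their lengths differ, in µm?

319 µm

Δα = |12.7 − 16.9|×10⁻⁶/K = 4.20×10⁻⁶/K.
ΔL_mismatch = Δα·L·ΔT = 4.20×10⁻⁶ × 431.0 mm × 176.0 K = 319 µm.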